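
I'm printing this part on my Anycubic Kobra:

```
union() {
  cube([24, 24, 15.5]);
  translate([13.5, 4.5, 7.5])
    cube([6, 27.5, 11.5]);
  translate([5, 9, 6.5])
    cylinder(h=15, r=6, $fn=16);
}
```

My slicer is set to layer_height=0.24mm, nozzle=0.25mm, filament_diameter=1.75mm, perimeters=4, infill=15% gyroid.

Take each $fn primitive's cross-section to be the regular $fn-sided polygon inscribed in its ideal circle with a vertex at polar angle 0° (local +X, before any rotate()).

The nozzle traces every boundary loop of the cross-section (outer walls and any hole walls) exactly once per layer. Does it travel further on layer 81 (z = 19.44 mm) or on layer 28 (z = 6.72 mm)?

layer 28 (z = 6.72 mm)

Layer 81 (z = 19.44): the cube does not reach this height (z outside [0, 15.5]); the cube at (13.5, 4.5) is absent (z outside [7.5, 19]); the r=6 cylinder at (5, 9) contributes a regular 16-gon of circumradius 6 (perimeter = 2·16·6.000·sin(180°/16) = 37.46 mm); Taking the union: only the r=6 cylinder at (5, 9) is present, so the union is just that shape — boundary = 37.46 mm. So its perimeter = 37.46 mm. Layer 28 (z = 6.72): the cube (footprint 24×24) is included at this height (perimeter 96.00 mm); the cube at (13.5, 4.5) does not reach this height (z outside [7.5, 19]); the cylinder at (5, 9): section is a regular 16-gon, circumradius r=6 (perimeter = 2·16·6.000·sin(180°/16) = 37.46 mm); Merging all regions: the regions partially overlap (shared area 106.23 mm²), so the edge portions inside another operand are dropped and the merged outline is re-measured after clipping — boundary = 96.42 mm. So its perimeter = 96.42 mm. Layer 28 is larger (96.42 vs 37.46 mm).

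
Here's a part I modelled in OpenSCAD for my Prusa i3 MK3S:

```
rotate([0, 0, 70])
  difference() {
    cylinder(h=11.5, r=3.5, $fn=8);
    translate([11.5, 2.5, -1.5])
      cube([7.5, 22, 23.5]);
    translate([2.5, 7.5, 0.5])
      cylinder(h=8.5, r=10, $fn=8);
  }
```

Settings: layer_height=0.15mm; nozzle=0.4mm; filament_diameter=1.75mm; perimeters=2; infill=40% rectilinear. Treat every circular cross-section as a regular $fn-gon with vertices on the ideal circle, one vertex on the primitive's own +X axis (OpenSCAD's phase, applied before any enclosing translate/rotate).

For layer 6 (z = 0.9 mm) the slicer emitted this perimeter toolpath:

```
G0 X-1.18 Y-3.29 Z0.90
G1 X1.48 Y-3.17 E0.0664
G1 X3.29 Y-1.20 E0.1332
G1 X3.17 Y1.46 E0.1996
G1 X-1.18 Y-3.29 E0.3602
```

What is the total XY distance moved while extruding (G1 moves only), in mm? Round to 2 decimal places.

14.44 mm

Sum the Euclidean lengths of each G1 segment: total = 14.44 mm.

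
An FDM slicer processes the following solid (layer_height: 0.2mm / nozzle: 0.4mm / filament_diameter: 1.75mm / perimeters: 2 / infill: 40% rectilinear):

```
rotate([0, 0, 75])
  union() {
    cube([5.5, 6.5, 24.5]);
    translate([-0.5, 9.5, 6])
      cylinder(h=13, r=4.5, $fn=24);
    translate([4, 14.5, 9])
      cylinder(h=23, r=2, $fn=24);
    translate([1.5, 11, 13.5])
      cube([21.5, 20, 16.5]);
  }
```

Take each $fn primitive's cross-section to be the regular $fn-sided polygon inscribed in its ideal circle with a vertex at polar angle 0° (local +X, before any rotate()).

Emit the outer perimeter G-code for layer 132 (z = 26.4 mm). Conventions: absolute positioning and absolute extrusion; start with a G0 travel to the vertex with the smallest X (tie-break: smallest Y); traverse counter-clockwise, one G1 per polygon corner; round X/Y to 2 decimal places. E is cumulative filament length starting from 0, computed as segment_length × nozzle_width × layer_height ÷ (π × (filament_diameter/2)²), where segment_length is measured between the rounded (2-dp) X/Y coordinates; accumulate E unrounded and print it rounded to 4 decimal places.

At z = 26.4 mm: the cube does not reach this height (z outside [0, 24.5]); the cylinder at (-0.5, 9.5) is absent (z outside [6, 19]); the r=2 cylinder at (4, 14.5) contributes a regular 24-gon of circumradius 2; the cube at (1.5, 11) (footprint 21.5×20) is included at this height; Taking the union: the r=2 cylinder at (4, 14.5) lies entirely inside the 21.5×20 cube at (1.5, 11), so the union is just the 21.5×20 cube at (1.5, 11) — 1 connected region; (whole slice rotated 75° about Z — lengths, areas and connectivity unchanged). The outline is a single polygon with 4 vertices. Extrusion per mm of travel: 0.4 × 0.2 / (π × 0.875²) = 0.033260. Accumulating E over each segment gives final E = 2.7606.

G0 X-29.56 Y9.47 Z26.40
G1 X-10.24 Y4.30 E0.6652
G1 X-4.67 Y25.06 E1.3801
G1 X-23.99 Y30.24 E2.0454
G1 X-29.56 Y9.47 E2.7606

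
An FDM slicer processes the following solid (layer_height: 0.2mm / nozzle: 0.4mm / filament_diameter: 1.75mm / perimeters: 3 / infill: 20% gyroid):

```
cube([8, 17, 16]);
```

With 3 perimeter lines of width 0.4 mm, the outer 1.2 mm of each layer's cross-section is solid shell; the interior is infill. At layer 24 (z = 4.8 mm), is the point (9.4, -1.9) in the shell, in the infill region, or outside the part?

At z = 4.8 mm: the cube (footprint 8×17) is included at this height. Overall, the cross-section is a single solid region. The nearest boundary edge runs (0.00, 0.00)→(8.00, 0.00); distance from the point to it = 2.36 mm. The point is not inside any of the regions above, so it lies outside the cross-section (2.36 mm from the nearest boundary).

outside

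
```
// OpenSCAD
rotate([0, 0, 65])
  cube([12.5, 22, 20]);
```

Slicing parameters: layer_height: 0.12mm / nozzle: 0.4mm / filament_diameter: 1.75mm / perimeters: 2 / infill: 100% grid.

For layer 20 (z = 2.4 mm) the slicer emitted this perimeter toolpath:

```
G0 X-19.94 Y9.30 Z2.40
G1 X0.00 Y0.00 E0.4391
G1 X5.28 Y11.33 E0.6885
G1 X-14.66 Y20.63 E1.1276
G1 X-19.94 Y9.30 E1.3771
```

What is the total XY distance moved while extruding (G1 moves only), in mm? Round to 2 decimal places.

Sum the Euclidean lengths of each G1 segment: total = 69.00 mm.

69.00 mm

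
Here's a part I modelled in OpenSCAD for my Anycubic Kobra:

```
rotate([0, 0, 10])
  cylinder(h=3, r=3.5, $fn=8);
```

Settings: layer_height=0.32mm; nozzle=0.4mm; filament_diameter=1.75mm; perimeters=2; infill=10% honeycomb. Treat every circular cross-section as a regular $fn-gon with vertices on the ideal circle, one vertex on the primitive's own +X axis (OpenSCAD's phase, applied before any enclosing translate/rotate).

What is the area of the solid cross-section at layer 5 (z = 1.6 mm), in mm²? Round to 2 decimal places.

34.65 mm²

At z = 1.6 mm: the cylinder: section is a regular 8-gon, circumradius r=3.5 (area = (8/2)·3.500²·sin(360°/8) = 34.65 mm²); (whole slice rotated 10° about Z — lengths, areas and connectivity unchanged). Overall, the cross-section is a single solid region. Net area = 34.65 mm².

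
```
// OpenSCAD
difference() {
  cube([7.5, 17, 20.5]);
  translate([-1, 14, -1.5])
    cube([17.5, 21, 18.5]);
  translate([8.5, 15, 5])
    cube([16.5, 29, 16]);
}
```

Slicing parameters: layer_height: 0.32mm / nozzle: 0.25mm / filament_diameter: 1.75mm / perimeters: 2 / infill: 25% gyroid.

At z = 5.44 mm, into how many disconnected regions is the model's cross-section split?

At z = 5.44 mm: the cube is present — its section is the full 7.5×17 rectangle; the cube at (-1, 14) is present — its section is the full 17.5×21 rectangle; the 16.5×29 cube at (8.5, 15) contributes its full rectangle; After the difference (first − rest): starting from the 7.5×17 cube, the 17.5×21 cube at (-1, 14) partially overlaps it — only the 22.50 mm² overlap (of its 367.50 mm²) is removed, clipping the outline; the 16.5×29 cube at (8.5, 15) misses the remaining region (no effect) — 1 connected region. The result has 1 disconnected region.

1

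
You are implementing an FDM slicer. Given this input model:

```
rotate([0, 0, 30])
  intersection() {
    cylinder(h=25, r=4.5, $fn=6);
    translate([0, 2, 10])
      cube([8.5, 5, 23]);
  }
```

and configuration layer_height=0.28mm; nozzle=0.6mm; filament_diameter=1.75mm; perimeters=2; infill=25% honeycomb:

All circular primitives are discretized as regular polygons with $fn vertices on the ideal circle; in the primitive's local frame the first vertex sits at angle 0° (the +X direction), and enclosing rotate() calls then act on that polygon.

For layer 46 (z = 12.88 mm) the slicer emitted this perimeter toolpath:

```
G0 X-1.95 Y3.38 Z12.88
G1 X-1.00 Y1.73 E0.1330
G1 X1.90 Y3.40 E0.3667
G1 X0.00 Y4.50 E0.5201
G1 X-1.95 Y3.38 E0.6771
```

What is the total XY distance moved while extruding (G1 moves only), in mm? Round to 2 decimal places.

9.69 mm

Sum the Euclidean lengths of each G1 segment: total = 9.69 mm.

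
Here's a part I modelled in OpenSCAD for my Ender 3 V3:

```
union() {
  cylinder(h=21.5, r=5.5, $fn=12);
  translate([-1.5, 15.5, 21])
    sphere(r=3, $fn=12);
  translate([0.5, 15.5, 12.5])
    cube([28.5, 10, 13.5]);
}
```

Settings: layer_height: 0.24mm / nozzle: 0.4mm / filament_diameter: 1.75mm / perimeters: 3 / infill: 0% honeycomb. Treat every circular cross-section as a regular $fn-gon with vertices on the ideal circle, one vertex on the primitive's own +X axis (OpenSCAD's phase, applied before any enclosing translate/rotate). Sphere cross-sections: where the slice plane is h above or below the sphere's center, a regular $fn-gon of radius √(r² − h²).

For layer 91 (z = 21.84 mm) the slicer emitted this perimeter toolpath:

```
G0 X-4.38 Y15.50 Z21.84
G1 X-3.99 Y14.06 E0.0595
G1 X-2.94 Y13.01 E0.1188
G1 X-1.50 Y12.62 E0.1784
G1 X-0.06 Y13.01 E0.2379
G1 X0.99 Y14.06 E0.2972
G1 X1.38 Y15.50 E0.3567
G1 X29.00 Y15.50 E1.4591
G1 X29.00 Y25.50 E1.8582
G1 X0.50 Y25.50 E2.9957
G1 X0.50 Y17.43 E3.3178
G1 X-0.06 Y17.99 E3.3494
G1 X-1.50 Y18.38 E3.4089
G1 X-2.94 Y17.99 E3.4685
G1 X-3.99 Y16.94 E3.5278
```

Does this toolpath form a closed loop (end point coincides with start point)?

Start point (G0): (-4.38, 15.50). End point (last G1): the path does not return to the start — open.

no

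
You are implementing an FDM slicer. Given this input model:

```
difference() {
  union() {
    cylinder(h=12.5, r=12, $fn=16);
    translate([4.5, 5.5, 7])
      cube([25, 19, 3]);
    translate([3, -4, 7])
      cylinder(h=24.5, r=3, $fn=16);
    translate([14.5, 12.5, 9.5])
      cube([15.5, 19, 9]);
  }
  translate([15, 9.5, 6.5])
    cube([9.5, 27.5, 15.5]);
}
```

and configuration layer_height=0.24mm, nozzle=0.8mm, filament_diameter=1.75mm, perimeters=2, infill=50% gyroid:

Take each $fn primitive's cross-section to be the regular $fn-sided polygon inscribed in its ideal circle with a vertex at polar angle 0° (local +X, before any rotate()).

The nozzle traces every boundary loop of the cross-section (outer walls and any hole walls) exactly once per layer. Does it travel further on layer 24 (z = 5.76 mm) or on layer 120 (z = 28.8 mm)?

layer 24 (z = 5.76 mm)

Layer 24 (z = 5.76): the cylinder: section is a regular 16-gon, circumradius r=12 (perimeter = 2·16·12.000·sin(180°/16) = 74.91 mm); the cube at (4.5, 5.5) is absent (z outside [7, 10]); the cylinder at (3, -4) does not reach this height (z outside [7, 31.5]); the cube at (14.5, 12.5) does not reach this height (z outside [9.5, 18.5]); Merging all regions: only the r=12 cylinder is present, so the union is just that shape — boundary = 74.91 mm; the cube at (15, 9.5) is not intersected at this z (z outside [6.5, 22]); After the difference (first − rest): none of the subtracted shapes is present at this height, so the result so far is unchanged — boundary = 74.91 mm. So its perimeter = 74.91 mm. Layer 120 (z = 28.8): the cylinder does not reach this height (z outside [0, 12.5]); the cube at (4.5, 5.5) does not reach this height (z outside [7, 10]); the cylinder at (3, -4): section is a regular 16-gon, circumradius r=3 (perimeter = 2·16·3.000·sin(180°/16) = 18.73 mm); the cube at (14.5, 12.5) does not reach this height (z outside [9.5, 18.5]); Merging all regions: only the r=3 cylinder at (3, -4) is present, so the union is just that shape — boundary = 18.73 mm; the cube at (15, 9.5) does not reach this height (z outside [6.5, 22]); Taking the first minus the rest: none of the subtracted shapes is present at this height, so that combined region is unchanged — boundary = 18.73 mm. So its perimeter = 18.73 mm. Layer 24 is larger (74.91 vs 18.73 mm).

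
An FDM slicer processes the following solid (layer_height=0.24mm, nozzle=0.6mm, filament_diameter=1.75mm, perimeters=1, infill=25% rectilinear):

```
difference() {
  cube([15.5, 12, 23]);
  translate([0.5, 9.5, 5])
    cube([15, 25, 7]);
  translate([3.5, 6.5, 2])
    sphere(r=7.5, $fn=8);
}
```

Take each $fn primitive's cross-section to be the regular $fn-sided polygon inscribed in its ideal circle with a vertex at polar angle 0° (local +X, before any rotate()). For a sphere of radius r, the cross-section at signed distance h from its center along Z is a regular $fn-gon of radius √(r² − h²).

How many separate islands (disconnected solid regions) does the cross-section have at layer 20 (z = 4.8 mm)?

At z = 4.8 mm: the cube (footprint 15.5×12) is included at this height; the cube at (0.5, 9.5) is absent (z outside [5, 12]); the sphere at (3.5, 6.5): section is a regular 8-gon, circumradius = √(r²−h²) = √(7.5²−2.8²) = 6.958; Subtracting the remaining from the first: starting from the 15.5×12 cube, the r=7.5 sphere at (3.5, 6.5) partially overlaps it — only the 106.46 mm² overlap (of its 136.92 mm²) is removed, clipping the outline — 2 connected regions. Overall, the cross-section has 2 separate islands. Island count = 2.

2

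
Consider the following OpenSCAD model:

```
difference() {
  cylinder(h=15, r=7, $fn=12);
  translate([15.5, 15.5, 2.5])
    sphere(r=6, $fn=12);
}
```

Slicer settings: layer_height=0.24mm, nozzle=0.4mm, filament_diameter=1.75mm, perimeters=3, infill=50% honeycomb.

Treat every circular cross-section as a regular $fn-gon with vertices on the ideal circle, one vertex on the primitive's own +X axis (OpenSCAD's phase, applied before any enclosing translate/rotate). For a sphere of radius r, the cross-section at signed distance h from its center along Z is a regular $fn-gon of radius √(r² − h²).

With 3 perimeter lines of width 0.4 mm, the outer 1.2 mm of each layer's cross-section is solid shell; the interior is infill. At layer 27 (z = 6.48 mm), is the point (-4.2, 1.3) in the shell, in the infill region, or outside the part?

At z = 6.48 mm: the r=7 cylinder gives a regular 12-gon of circumradius 7 (constant along its height); the r=6 sphere at (15.5, 15.5) contributes a regular 12-gon of circumradius √(6²−3.98²) = 4.490; Taking the first minus the rest: starting from the r=7 cylinder, the r=6 sphere at (15.5, 15.5) misses the remaining region (no effect) — 1 connected region. Overall, the cross-section is a single solid region. The nearest boundary edge runs (-7.00, 0.00)→(-6.06, 3.50); distance from the point to it = 2.37 mm. The point is inside the cross-section and 2.37 mm from the nearest boundary — more than the 1.2 mm shell width (3 × 0.4), so it's in the infill interior.

infill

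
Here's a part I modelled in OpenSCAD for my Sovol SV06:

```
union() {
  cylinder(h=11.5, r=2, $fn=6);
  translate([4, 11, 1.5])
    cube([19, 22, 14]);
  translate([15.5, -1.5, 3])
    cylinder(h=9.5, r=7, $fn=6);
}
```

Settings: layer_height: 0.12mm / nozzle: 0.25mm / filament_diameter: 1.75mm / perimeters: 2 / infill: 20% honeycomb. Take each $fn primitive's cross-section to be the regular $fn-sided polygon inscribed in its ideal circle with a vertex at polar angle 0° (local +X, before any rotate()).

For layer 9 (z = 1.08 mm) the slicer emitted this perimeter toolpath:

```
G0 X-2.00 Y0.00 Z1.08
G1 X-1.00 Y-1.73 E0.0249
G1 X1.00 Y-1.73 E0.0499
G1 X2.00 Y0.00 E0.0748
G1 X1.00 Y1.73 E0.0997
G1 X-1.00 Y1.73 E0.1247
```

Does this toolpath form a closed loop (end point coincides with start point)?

no

Start point (G0): (-2.00, 0.00). End point (last G1): the path does not return to the start — open.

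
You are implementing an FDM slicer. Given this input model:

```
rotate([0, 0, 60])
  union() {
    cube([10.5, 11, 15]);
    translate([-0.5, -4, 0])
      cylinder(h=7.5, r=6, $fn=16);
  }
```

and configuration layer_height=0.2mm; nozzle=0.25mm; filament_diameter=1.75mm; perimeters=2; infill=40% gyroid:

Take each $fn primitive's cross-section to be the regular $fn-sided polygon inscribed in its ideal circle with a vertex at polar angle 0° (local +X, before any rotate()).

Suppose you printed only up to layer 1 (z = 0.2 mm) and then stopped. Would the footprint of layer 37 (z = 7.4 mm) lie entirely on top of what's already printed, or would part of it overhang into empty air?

entirely on top

Compare the two slices. At z = 0.2: the 10.5×11 cube contributes its full rectangle (area 115.50 mm²); the r=6 cylinder at (-0.5, -4) gives a regular 16-gon of circumradius 6 (constant along its height) (area = (16/2)·6.000²·sin(360°/16) = 110.21 mm²); Taking the union: the regions partially overlap — summed areas 225.71 mm² minus the doubly-counted overlap 4.85 mm² gives 220.86 mm² — area = 220.86 mm²; (rotated 60° about Z; rotation is an isometry so areas/perimeters/island counts are preserved). At z = 7.4: the cube is present — its section is the full 10.5×11 rectangle (area 115.50 mm²); the r=6 cylinder at (-0.5, -4) gives a regular 16-gon of circumradius 6 (constant along its height) (area = (16/2)·6.000²·sin(360°/16) = 110.21 mm²); Combining (union): the regions partially overlap — summed areas 225.71 mm² minus the doubly-counted overlap 4.85 mm² gives 220.86 mm² — area = 220.86 mm²; (rotated 60° about Z; rotation is an isometry so areas/perimeters/island counts are preserved). Checking containment: the cross-section at z = 7.4 is a subset of the cross-section at z = 0.2.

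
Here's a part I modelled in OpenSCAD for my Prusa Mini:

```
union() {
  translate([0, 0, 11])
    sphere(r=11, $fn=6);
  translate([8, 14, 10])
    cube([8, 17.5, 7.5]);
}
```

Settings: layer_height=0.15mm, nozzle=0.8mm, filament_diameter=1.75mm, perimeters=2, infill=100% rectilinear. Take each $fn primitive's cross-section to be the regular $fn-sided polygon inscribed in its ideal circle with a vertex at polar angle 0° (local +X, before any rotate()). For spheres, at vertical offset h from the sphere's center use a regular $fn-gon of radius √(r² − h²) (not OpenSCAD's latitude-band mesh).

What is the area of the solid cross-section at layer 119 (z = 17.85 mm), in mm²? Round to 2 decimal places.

At z = 17.85 mm: the sphere: section is a regular 6-gon, circumradius = √(r²−h²) = √(11²−6.85²) = 8.607 (area = (6/2)·8.607²·sin(360°/6) = 192.46 mm²); the cube at (8, 14) does not reach this height (z outside [10, 17.5]); Combining (union): only the r=11 sphere is present, so the union is just that shape — area = 192.46 mm². Overall, the cross-section is a single solid region. Net area = 192.46 mm².

192.46 mm²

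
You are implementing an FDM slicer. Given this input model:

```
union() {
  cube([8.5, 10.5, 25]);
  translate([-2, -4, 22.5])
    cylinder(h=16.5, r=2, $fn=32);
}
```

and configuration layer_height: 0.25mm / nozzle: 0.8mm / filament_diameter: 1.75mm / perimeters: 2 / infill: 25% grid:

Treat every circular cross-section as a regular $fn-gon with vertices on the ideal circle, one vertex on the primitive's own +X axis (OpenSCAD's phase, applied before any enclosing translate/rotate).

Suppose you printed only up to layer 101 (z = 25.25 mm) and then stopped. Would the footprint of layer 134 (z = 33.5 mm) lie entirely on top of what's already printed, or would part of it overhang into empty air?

entirely on top

Compare the two slices. At z = 25.25: the cube is not intersected at this z (z outside [0, 25]); the cylinder at (-2, -4): section is a regular 32-gon, circumradius r=2 (area = (32/2)·2.000²·sin(360°/32) = 12.49 mm²); Merging all regions: only the r=2 cylinder at (-2, -4) is present, so the union is just that shape — area = 12.49 mm². At z = 33.5: the cube does not reach this height (z outside [0, 25]); the r=2 cylinder at (-2, -4) contributes a regular 32-gon of circumradius 2 (area = (32/2)·2.000²·sin(360°/32) = 12.49 mm²); Taking the union: only the r=2 cylinder at (-2, -4) is present, so the union is just that shape — area = 12.49 mm². Checking containment: the cross-section at z = 33.5 is a subset of the cross-section at z = 25.25.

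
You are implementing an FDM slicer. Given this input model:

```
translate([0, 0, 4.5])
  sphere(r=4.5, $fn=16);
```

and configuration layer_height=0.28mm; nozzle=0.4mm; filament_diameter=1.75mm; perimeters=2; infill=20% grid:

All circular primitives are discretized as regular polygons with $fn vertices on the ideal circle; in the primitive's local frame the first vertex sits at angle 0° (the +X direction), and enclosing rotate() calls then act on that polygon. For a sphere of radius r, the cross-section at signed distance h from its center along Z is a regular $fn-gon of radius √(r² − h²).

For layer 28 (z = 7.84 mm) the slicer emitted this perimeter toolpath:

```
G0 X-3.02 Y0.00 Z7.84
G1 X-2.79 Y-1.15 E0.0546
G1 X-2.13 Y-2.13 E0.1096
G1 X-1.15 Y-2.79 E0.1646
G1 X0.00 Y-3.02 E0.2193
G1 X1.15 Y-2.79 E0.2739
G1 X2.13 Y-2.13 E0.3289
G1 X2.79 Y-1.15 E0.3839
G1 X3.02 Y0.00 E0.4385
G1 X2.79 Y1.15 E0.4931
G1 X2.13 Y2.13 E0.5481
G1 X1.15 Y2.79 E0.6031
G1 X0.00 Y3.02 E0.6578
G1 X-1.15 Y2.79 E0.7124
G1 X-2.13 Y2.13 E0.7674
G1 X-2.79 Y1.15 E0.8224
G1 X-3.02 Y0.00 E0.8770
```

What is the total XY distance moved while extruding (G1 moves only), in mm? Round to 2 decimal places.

Sum the Euclidean lengths of each G1 segment: total = 18.83 mm.

18.83 mm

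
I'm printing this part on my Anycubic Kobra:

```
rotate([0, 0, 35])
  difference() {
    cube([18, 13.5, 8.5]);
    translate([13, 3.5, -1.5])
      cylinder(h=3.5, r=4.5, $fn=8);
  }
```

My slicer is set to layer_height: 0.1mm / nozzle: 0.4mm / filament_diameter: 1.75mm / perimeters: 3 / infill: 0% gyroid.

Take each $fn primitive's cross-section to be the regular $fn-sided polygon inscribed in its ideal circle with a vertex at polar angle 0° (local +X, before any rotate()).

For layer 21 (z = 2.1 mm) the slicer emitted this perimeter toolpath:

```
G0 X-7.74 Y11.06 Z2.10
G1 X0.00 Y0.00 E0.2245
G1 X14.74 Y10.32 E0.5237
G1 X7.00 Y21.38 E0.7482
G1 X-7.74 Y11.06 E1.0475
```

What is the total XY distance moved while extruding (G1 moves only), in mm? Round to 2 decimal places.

Sum the Euclidean lengths of each G1 segment: total = 62.99 mm.

62.99 mm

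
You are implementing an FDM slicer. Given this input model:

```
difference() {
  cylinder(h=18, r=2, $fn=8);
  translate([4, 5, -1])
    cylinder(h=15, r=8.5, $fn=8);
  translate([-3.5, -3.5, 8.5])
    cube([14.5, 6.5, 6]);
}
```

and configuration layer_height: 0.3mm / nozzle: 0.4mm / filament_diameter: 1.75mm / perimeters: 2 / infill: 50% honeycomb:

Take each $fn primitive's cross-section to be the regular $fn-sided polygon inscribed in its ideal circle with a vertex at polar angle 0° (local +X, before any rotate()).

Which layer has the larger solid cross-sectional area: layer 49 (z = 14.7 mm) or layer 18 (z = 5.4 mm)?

layer 49 (z = 14.7 mm)

Layer 49 (z = 14.7): the r=2 cylinder gives a regular 8-gon of circumradius 2 (constant along its height) (area = (8/2)·2.000²·sin(360°/8) = 11.31 mm²); the cylinder at (4, 5) does not reach this height (z outside [-1, 14]); the cube at (-3.5, -3.5) is absent (z outside [8.5, 14.5]); Subtracting the remaining from the first: none of the subtracted shapes is present at this height, so the r=2 cylinder is unchanged — area = 11.31 mm². So its area = 11.31 mm². Layer 18 (z = 5.4): the cylinder: section is a regular 8-gon, circumradius r=2 (area = (8/2)·2.000²·sin(360°/8) = 11.31 mm²); the r=8.5 cylinder at (4, 5) contributes a regular 8-gon of circumradius 8.5 (area = (8/2)·8.500²·sin(360°/8) = 204.35 mm²); the cube at (-3.5, -3.5) is absent (z outside [8.5, 14.5]); Subtracting the remaining from the first: starting from the r=2 cylinder (11.31 mm²), the r=8.5 cylinder at (4, 5) partially overlaps it — only the 11.07 mm² overlap (of its 204.35 mm²) is removed, clipping the outline — area = 0.24 mm². So its area = 0.24 mm². Layer 49 is larger (11.31 vs 0.24 mm²).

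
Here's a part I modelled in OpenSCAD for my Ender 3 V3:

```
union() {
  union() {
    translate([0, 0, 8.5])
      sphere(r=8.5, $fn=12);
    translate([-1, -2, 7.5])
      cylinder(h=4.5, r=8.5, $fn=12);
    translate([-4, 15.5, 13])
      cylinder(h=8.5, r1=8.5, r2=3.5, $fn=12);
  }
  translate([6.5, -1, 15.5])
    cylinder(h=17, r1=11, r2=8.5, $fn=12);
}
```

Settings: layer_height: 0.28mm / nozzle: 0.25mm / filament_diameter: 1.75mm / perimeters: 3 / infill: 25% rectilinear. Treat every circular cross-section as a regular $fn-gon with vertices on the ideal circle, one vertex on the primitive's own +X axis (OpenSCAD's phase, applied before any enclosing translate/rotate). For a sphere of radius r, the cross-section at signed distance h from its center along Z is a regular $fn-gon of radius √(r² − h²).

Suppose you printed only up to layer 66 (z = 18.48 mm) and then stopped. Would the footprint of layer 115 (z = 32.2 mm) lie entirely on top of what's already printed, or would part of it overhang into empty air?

Compare the two slices. At z = 18.48: the sphere is not intersected at this z (|z−center|=9.980 > r=8.5); the cylinder at (-1, -2) is not intersected at this z (z outside [7.5, 12]); the cone at (-4, 15.5) (r1=8.5→r2=3.5) has section circumradius 5.276 here — a regular 12-gon (area = (12/2)·5.276²·sin(360°/12) = 83.52 mm²); Combining (union): only the cone at (-4, 15.5) is present, so the union is just that shape — area = 83.52 mm²; the cone at (6.5, -1) contributes a regular 12-gon of circumradius 10.562 (interpolated between r1=11 and r2=8.5 at t=0.175) (area = (12/2)·10.562²·sin(360°/12) = 334.65 mm²); Merging all regions: the 2 present regions are separate (no shared area or edge), so areas and boundary lengths simply add and each stays a separate island — area = 418.18 mm². At z = 32.2: the sphere does not reach this height (|z−center|=23.700 > r=8.5); the cylinder at (-1, -2) does not reach this height (z outside [7.5, 12]); the cone at (-4, 15.5) is not intersected at this z (z outside [13, 21.5]); Combining (union): nothing is present at this height; the cone at (6.5, -1): at t=0.982 of its height the radius interpolates to r₁+(r₂−r₁)t = 8.544, giving a regular 12-gon of that circumradius (area = (12/2)·8.544²·sin(360°/12) = 219.01 mm²); Merging all regions: only the cone at (6.5, -1) is present, so the union is just that shape — area = 219.01 mm². Checking containment: the cross-section at z = 32.2 is a subset of the cross-section at z = 18.48.

entirely on top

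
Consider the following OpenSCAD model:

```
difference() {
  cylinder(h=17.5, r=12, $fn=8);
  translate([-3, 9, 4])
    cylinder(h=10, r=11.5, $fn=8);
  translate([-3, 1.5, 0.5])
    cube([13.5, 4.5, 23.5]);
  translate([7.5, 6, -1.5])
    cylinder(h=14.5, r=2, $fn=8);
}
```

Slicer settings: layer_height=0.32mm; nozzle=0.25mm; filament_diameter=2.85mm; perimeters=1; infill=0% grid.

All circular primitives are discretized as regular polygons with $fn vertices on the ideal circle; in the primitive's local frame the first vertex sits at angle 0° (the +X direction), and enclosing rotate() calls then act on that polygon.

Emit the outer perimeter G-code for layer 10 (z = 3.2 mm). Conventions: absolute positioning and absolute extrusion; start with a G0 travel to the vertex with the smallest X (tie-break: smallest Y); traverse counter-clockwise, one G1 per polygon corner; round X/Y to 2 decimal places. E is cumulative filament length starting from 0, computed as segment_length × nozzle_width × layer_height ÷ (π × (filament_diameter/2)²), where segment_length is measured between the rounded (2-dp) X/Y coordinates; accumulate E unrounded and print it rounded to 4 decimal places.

At z = 3.2 mm: the r=12 cylinder gives a regular 8-gon of circumradius 12 (constant along its height); the cylinder at (-3, 9) is not intersected at this z (z outside [4, 14]); the 13.5×4.5 cube at (-3, 1.5) contributes its full rectangle; the cylinder at (7.5, 6): section is a regular 8-gon, circumradius r=2; After the difference (first − rest): starting from the r=12 cylinder, the 13.5×4.5 cube at (-3, 1.5) partially overlaps it — only the 59.58 mm² overlap (of its 60.75 mm²) is removed, clipping the outline; the r=2 cylinder at (7.5, 6) partially overlaps it — only the 5.66 mm² overlap (of its 11.31 mm²) is removed, clipping the outline — 1 connected region. The outline is a single polygon with 18 vertices. Extrusion per mm of travel: 0.25 × 0.32 / (π × 1.425²) = 0.012540. Accumulating E over each segment gives final E = 1.3250.

G0 X-12.00 Y0.00 Z3.20
G1 X-8.49 Y-8.49 E0.1152
G1 X0.00 Y-12.00 E0.2304
G1 X8.49 Y-8.49 E0.3456
G1 X12.00 Y0.00 E0.4608
G1 X10.50 Y3.62 E0.5100
G1 X10.50 Y1.50 E0.5366
G1 X-3.00 Y1.50 E0.7059
G1 X-3.00 Y6.00 E0.7623
G1 X5.50 Y6.00 E0.8689
G1 X6.09 Y7.41 E0.8880
G1 X7.50 Y8.00 E0.9072
G1 X8.91 Y7.41 E0.9264
G1 X9.50 Y6.00 E0.9455
G1 X9.51 Y6.00 E0.9457
G1 X8.49 Y8.49 E0.9794
G1 X0.00 Y12.00 E1.0946
G1 X-8.49 Y8.49 E1.2098
G1 X-12.00 Y0.00 E1.3250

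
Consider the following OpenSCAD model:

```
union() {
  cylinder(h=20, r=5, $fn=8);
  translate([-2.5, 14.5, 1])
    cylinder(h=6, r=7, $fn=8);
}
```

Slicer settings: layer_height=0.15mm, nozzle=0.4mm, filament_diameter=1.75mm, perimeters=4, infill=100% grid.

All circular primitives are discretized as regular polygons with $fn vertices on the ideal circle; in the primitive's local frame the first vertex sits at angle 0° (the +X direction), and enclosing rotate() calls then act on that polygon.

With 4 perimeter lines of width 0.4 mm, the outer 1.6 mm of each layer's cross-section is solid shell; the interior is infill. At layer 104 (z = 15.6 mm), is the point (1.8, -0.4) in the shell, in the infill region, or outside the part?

infill

At z = 15.6 mm: the cylinder: section is a regular 8-gon, circumradius r=5; the cylinder at (-2.5, 14.5) is not intersected at this z (z outside [1, 7]); Combining (union): only the r=5 cylinder is present, so the union is just that shape — 1 connected region. Overall, the cross-section is a single solid region. The nearest boundary edge runs (3.54, -3.54)→(5.00, 0.00); distance from the point to it = 2.80 mm. The point is inside the cross-section and 2.80 mm from the nearest boundary — more than the 1.6 mm shell width (4 × 0.4), so it's in the infill interior.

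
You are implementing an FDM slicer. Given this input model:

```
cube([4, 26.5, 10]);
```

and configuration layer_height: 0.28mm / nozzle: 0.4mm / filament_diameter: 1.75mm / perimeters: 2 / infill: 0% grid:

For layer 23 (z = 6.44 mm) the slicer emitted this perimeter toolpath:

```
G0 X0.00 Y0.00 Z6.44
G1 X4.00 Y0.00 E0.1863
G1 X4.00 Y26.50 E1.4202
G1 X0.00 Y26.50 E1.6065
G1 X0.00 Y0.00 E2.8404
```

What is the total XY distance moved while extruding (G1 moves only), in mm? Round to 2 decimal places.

Sum the Euclidean lengths of each G1 segment: total = 61.00 mm.

61.00 mm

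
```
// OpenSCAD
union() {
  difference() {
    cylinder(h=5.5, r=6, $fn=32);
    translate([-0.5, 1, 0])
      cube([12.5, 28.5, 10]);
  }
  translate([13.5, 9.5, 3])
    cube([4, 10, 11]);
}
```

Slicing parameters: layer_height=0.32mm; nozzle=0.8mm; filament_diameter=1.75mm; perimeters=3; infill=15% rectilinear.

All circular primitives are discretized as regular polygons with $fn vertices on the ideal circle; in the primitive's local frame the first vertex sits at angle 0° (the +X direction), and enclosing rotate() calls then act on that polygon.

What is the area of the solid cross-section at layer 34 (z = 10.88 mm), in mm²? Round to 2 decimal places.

40.00 mm²

At z = 10.88 mm: the cylinder is absent (z outside [0, 5.5]); the cube at (-0.5, 1) does not reach this height (z outside [0, 10]); After the difference (first − rest): the first operand is absent here, so nothing remains; the 4×10 cube at (13.5, 9.5) contributes its full rectangle (area 40.00 mm²); Merging all regions: only the 4×10 cube at (13.5, 9.5) is present, so the union is just that shape — area = 40.00 mm². Overall, the cross-section is a single solid region. Net area = 40.00 mm².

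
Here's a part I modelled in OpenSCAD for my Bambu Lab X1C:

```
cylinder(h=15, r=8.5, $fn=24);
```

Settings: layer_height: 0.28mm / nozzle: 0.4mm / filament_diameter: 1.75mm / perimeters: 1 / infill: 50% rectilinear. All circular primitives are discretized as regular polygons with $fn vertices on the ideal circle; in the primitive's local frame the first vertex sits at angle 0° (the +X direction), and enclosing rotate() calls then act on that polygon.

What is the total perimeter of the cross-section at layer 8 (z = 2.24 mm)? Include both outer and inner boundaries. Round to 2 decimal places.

53.25 mm

At z = 2.24 mm: the cylinder: section is a regular 24-gon, circumradius r=8.5 (perimeter = 2·24·8.500·sin(180°/24) = 53.25 mm). Overall, the cross-section is a single solid region. Total boundary length (outer) = 53.25 mm.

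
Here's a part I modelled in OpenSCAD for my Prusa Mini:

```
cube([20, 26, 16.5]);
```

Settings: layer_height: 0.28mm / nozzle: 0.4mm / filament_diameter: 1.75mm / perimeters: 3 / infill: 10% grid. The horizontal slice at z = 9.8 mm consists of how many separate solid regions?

At z = 9.8 mm: the cube is present — its section is the full 20×26 rectangle. The result has 1 disconnected region.

1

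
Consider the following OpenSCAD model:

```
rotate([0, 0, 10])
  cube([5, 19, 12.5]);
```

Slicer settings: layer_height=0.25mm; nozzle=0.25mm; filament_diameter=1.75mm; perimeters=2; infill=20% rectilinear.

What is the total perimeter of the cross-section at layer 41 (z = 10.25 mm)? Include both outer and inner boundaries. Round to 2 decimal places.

48.00 mm

At z = 10.25 mm: the cube is present — its section is the full 5×19 rectangle (perimeter 48.00 mm); (rotated 10° about Z; rotation is an isometry so areas/perimeters/island counts are preserved). Overall, the cross-section is a single solid region. Total boundary length (outer) = 48.00 mm.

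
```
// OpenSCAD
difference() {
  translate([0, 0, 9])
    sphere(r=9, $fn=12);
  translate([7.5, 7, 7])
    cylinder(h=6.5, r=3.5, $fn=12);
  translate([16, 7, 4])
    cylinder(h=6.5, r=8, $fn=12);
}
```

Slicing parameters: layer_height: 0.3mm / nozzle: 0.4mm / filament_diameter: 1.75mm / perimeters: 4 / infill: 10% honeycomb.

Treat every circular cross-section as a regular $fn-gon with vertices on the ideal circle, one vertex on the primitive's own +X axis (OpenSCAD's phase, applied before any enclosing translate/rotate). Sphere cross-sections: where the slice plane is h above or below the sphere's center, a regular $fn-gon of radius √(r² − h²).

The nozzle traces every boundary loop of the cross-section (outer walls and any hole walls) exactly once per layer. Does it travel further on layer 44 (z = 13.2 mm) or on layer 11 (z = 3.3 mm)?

layer 44 (z = 13.2 mm)

Layer 44 (z = 13.2): the sphere: section is a regular 12-gon, circumradius = √(r²−h²) = √(9²−4.2²) = 7.960 (perimeter = 2·12·7.960·sin(180°/12) = 49.44 mm); the r=3.5 cylinder at (7.5, 7) gives a regular 12-gon of circumradius 3.5 (constant along its height) (perimeter = 2·12·3.500·sin(180°/12) = 21.74 mm); the cylinder at (16, 7) is absent (z outside [4, 10.5]); After the difference (first − rest): starting from the r=9 sphere, the r=3.5 cylinder at (7.5, 7) partially overlaps it — only the 2.58 mm² overlap (of its 36.75 mm²) is removed, clipping the outline — boundary = 49.79 mm. So its perimeter = 49.79 mm. Layer 11 (z = 3.3): the r=9 sphere slices to a regular 12-gon of circumradius 6.965 (√(r²−h²) with h=5.7 from center) (perimeter = 2·12·6.965·sin(180°/12) = 43.26 mm); the cylinder at (7.5, 7) is absent (z outside [7, 13.5]); the cylinder at (16, 7) is not intersected at this z (z outside [4, 10.5]); After the difference (first − rest): none of the subtracted shapes is present at this height, so the r=9 sphere is unchanged — boundary = 43.26 mm. So its perimeter = 43.26 mm. Layer 44 is larger (49.79 vs 43.26 mm).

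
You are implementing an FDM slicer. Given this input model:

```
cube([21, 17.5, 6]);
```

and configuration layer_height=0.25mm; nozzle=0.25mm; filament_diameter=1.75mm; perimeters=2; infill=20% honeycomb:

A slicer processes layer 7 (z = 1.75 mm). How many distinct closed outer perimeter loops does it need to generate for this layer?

At z = 1.75 mm: the cube (footprint 21×17.5) is included at this height. The result has 1 disconnected region.

1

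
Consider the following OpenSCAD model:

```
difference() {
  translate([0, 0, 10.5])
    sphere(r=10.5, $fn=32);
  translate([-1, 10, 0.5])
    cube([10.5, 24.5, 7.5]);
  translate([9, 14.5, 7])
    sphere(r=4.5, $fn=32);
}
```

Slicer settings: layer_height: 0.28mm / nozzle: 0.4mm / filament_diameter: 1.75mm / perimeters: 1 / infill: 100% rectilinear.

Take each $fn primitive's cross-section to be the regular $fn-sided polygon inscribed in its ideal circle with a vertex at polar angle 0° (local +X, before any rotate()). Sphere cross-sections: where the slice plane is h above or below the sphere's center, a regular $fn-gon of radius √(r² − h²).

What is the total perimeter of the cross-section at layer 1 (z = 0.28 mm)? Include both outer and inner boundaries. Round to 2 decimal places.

At z = 0.28 mm: the r=10.5 sphere contributes a regular 32-gon of circumradius √(10.5²−10.22²) = 2.409 (perimeter = 2·32·2.409·sin(180°/32) = 15.11 mm); the cube at (-1, 10) does not reach this height (z outside [0.5, 8]); the sphere at (9, 14.5) does not reach this height (|z−center|=6.720 > r=4.5); After the difference (first − rest): none of the subtracted shapes is present at this height, so the r=10.5 sphere is unchanged — boundary = 15.11 mm. Overall, the cross-section is a single solid region. Total boundary length (outer) = 15.11 mm.

15.11 mm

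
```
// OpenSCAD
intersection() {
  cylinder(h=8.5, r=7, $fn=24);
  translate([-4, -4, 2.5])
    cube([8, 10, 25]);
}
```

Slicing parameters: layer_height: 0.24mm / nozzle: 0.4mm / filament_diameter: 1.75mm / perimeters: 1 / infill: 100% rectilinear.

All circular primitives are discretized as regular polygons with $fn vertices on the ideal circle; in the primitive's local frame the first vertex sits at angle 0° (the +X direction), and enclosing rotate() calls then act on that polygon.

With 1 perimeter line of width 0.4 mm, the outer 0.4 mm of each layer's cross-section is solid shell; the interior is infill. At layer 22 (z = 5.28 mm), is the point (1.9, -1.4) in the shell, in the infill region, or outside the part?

infill

At z = 5.28 mm: the r=7 cylinder gives a regular 24-gon of circumradius 7 (constant along its height); the 8×10 cube at (-4, -4) contributes its full rectangle; After intersecting: the 8×10 cube at (-4, -4) partially overlaps the r=7 cylinder; clipping to the common part keeps 79.87 mm² — 1 connected region. Overall, the cross-section is a single solid region. The nearest boundary edge runs (4.00, 5.68)→(4.00, -4.00); distance from the point to it = 2.10 mm. The point is inside the cross-section and 2.10 mm from the nearest boundary — more than the 0.4 mm shell width (1 × 0.4), so it's in the infill interior.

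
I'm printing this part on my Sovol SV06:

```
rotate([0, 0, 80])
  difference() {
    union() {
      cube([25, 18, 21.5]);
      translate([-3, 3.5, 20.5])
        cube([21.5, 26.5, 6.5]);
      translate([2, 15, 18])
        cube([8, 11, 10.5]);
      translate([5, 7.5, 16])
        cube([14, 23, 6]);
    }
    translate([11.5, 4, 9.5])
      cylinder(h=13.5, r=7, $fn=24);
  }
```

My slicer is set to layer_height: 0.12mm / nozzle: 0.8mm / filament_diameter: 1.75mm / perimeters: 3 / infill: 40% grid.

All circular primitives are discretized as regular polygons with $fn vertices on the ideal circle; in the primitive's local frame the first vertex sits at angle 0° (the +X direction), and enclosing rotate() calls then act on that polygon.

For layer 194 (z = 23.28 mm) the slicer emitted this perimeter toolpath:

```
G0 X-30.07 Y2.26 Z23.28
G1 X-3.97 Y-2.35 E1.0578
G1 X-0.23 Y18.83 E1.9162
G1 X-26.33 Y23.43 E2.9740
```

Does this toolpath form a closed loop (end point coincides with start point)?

Start point (G0): (-30.07, 2.26). End point (last G1): the path does not return to the start — open.

no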